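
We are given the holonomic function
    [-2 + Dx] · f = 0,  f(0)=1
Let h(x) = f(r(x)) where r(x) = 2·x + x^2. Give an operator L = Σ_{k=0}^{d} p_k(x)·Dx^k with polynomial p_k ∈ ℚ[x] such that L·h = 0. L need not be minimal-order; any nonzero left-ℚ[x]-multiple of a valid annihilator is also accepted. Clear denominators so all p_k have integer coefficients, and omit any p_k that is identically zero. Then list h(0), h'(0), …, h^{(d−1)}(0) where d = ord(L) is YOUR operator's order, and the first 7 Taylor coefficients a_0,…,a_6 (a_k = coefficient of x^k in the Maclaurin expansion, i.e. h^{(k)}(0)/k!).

f: a_k = 1, 2, 2, 4/3, 2/3, 4/15, 4/45, …
L₀ from L_f via x↦r, Dx↦r'^{-1}Dx.
L = (-4 - 4·x) + Dx  (order 1).
h: a_k = 1, 4, 10, 56/3, 86/3, 568/15, 1996/45, …
ICs: h(0) = 1.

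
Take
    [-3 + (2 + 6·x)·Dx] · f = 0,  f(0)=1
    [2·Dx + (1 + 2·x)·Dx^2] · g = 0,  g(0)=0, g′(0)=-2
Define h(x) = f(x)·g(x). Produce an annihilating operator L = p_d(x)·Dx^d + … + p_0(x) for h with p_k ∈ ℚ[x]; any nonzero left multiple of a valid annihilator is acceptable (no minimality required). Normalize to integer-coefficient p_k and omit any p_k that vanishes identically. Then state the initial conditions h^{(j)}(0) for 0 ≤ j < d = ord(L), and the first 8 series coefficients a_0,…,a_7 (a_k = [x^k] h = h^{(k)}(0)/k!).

L = (15 + 18·x) + (-4 - 12·x)·Dx + (4 + 32·x + 84·x^2 + 72·x^3)·Dx^2  (order 2).
h: a_k = 0, -2, -1, 31/12, -45/8, 3937/320, -52897/1920, 1134179/17920, …
ICs: h(0) = 0, h′(0) = -2.

f: a_k = 1, 3/2, -9/8, 27/16, -405/128, 1701/256, -15309/1024, 72171/2048, …
g: a_k = 0, -2, 2, -8/3, 4, -32/5, 32/3, -128/7, …
h₀=f·g: eliminate ⇒ L₀, order ≤ 1·2.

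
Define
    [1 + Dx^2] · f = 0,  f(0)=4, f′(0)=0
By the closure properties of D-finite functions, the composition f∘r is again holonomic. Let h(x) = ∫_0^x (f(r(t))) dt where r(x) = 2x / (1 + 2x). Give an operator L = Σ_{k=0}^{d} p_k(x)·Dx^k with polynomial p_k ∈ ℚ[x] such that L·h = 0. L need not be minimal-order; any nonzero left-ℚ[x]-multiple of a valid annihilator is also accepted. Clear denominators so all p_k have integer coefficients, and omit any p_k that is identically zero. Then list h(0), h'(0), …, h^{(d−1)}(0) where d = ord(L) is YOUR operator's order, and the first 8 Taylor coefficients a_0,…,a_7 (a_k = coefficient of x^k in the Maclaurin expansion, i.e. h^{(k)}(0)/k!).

L = 4·Dx + (4 + 24·x + 48·x^2 + 32·x^3)·Dx^2 + (1 + 8·x + 24·x^2 + 32·x^3 + 16·x^4)·Dx^3  (order 3).
h: a_k = 0, 4, 0, -8/3, 8, -56/3, 352/9, -24016/315, …
ICs: h(0) = 0, h′(0) = 4, h′′(0) = 0.

f: a_k = 4, 0, -2, 0, 1/6, 0, -1/180, 0, …
L₀ from L_f via x↦r, Dx↦r'^{-1}Dx.
Integrate: L := L₀·Dx.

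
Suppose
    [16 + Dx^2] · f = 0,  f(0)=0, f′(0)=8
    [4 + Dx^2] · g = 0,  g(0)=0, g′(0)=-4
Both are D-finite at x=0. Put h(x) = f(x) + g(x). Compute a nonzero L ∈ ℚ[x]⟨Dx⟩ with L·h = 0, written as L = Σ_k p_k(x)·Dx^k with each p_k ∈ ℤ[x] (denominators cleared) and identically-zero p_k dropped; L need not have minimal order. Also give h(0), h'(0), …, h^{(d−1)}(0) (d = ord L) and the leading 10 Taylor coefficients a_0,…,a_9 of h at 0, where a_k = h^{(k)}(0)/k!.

L = 64 + 20·Dx^2 + Dx^4  (order 4).
h: a_k = 0, 4, 0, -56/3, 0, 248/15, 0, -2032/315, 0, 584/405, …
ICs: h(0) = 0, h′(0) = 4, h′′(0) = 0, h′′′(0) = -112.

f: a_k = 0, 8, 0, -64/3, 0, 256/15, 0, -2048/315, 0, 4096/2835, …
g: a_k = 0, -4, 0, 8/3, 0, -8/15, 0, 16/315, 0, -8/2835, …
h₀=f+g: left-lcm gives L₀, ord ≤ 4.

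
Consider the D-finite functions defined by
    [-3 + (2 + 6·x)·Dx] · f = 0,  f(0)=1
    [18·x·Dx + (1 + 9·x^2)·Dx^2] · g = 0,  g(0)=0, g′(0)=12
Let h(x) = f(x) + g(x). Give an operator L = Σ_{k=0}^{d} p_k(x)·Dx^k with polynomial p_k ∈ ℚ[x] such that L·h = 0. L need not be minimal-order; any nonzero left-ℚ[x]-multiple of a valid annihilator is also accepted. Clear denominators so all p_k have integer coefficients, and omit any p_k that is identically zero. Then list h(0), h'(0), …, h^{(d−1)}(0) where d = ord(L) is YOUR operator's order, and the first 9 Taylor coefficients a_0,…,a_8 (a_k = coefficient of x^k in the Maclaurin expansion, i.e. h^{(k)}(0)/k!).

f: a_k = 1, 3/2, -9/8, 27/16, -405/128, 1701/256, -15309/1024, 72171/2048, -2814669/32768, …
g: a_k = 0, 12, 0, -36, 0, 972/5, 0, -8748/7, 0, …
L₀ := lclm(L_f,L_g); ord L₀ ≤ 1+2.
L = (-36 - 270·x + 972·x^2 + 1458·x^3)·Dx + (-33 - 144·x + 270·x^2 + 3888·x^3 + 5103·x^4)·Dx^2 + (-2 + 18·x + 108·x^2 + 324·x^3 + 1134·x^4 + 1458·x^5)·Dx^3  (order 3).
h: a_k = 1, 27/2, -9/8, -549/16, -405/128, 257337/1280, -15309/1024, -17410707/14336, -2814669/32768, …
ICs: h(0) = 1, h′(0) = 27/2, h′′(0) = -9/4.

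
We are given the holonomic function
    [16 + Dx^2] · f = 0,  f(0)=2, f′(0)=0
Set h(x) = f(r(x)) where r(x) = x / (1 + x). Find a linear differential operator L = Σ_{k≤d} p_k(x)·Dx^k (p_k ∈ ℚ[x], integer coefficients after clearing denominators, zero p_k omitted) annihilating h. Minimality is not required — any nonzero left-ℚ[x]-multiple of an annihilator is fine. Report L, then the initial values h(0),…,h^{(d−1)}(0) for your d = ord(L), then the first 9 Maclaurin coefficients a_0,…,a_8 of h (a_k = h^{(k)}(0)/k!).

L = 16 + (2 + 6·x + 6·x^2 + 2·x^3)·Dx + (1 + 4·x + 6·x^2 + 4·x^3 + x^4)·Dx^2  (order 2).
h: a_k = 2, 0, -16, 32, -80/3, -64/3, 5488/45, -1312/5, 25136/63, …
ICs: h(0) = 2, h′(0) = 0.

f: a_k = 2, 0, -16, 0, 64/3, 0, -512/45, 0, 1024/315, …
f∘r: x↦r, Dx↦Dx/r' in L_f ⇒ L₀.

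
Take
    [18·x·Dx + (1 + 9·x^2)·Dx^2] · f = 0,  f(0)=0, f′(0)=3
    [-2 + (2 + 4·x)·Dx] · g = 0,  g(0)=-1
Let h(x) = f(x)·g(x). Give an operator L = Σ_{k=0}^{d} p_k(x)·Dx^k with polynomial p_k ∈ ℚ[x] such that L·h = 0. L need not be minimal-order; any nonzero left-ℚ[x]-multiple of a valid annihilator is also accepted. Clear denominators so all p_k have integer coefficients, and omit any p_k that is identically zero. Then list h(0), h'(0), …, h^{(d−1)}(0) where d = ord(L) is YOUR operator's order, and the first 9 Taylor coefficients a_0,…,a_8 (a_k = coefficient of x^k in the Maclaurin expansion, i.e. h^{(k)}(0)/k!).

f: a_k = 0, 3, 0, -9, 0, 243/5, 0, -2187/7, 0, …
g: a_k = -1, -1, 1/2, -1/2, 5/8, -7/8, 21/16, -33/16, 429/128, …
Sym-product of L_f,L_g gives L₀ (≤ ord 2).
L = (3 - 18·x - 9·x^2) + (-2 + 14·x + 54·x^2 + 36·x^3)·Dx + (1 + 4·x + 13·x^2 + 36·x^3 + 36·x^4)·Dx^2  (order 2).
h: a_k = 0, -3, -3, 21/2, 15/2, -2049/40, -1869/40, 187623/560, 162297/560, …
ICs: h(0) = 0, h′(0) = -3.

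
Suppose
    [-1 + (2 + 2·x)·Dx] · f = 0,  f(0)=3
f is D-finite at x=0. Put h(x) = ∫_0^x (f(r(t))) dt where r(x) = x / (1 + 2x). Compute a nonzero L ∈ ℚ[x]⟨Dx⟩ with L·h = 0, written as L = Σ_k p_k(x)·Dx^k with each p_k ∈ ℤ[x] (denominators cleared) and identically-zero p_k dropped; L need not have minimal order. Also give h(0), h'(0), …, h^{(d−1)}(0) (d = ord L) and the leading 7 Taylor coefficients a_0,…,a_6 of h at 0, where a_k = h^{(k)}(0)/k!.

f: a_k = 3, 3/2, -3/8, 3/16, -15/128, 21/256, -63/1024, …
f∘r: x↦r, Dx↦Dx/r' in L_f ⇒ L₀.
h=∫h₀ ⇒ L = L₀·Dx.
L = -Dx + (2 + 10·x + 12·x^2)·Dx^2  (order 2).
h: a_k = 0, 3, 3/4, -9/8, 123/64, -2271/640, 3543/512, …
ICs: h(0) = 0, h′(0) = 3.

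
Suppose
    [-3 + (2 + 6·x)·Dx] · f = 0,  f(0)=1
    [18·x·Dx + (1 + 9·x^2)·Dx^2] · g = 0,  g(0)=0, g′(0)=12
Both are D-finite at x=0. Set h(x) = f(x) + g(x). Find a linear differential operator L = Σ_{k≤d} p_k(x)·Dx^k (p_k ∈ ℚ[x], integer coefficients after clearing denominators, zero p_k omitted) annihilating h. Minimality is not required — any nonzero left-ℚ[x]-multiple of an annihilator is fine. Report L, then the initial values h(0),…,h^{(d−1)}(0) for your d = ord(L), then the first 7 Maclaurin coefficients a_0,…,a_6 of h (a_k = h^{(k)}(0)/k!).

f: a_k = 1, 3/2, -9/8, 27/16, -405/128, 1701/256, -15309/1024, …
g: a_k = 0, 12, 0, -36, 0, 972/5, 0, …
L₀ := lclm(L_f,L_g); ord L₀ ≤ 1+2.
L = (-36 - 270·x + 972·x^2 + 1458·x^3)·Dx + (-33 - 144·x + 270·x^2 + 3888·x^3 + 5103·x^4)·Dx^2 + (-2 + 18·x + 108·x^2 + 324·x^3 + 1134·x^4 + 1458·x^5)·Dx^3  (order 3).
h: a_k = 1, 27/2, -9/8, -549/16, -405/128, 257337/1280, -15309/1024, …
ICs: h(0) = 1, h′(0) = 27/2, h′′(0) = -9/4.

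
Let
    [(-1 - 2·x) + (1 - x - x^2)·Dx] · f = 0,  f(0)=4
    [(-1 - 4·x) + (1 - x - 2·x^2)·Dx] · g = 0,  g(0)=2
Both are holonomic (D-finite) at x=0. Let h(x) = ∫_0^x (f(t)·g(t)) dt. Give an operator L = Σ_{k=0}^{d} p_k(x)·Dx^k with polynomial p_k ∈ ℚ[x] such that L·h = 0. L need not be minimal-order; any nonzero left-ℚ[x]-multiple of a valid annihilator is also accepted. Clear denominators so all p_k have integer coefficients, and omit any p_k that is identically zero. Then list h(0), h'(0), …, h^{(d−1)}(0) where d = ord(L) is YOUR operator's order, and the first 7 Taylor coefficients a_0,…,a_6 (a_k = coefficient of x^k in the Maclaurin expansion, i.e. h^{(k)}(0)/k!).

L = (-2 - 4·x + 9·x^2 + 8·x^3)·Dx + (1 - 2·x - 2·x^2 + 3·x^3 + 2·x^4)·Dx^2  (order 2).
h: a_k = 0, 8, 8, 16, 26, 48, 256/3, …
ICs: h(0) = 0, h′(0) = 8.

f: a_k = 4, 4, 8, 12, 20, 32, 52, …
g: a_k = 2, 2, 6, 10, 22, 42, 86, …
Product ⇒ symmetric product L₀, ord ≤ 1.
∫: right-multiply L₀ by Dx.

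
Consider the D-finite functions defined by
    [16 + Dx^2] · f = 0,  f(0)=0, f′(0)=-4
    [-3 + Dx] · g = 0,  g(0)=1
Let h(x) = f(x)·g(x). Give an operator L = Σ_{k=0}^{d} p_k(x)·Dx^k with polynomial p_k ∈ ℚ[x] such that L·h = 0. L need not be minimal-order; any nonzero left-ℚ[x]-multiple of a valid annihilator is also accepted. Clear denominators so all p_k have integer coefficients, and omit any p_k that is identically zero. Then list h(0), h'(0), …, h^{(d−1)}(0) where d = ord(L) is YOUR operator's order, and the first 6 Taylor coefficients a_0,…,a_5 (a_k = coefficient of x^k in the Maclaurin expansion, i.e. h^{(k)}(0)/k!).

f: a_k = 0, -4, 0, 32/3, 0, -128/15, …
g: a_k = 1, 3, 9/2, 9/2, 27/8, 81/40, …
Product ⇒ symmetric product L₀, ord ≤ 2.
L = 25 - 6·Dx + Dx^2  (order 2).
h: a_k = 0, -4, -12, -22/3, 14, 779/30, …
ICs: h(0) = 0, h′(0) = -4.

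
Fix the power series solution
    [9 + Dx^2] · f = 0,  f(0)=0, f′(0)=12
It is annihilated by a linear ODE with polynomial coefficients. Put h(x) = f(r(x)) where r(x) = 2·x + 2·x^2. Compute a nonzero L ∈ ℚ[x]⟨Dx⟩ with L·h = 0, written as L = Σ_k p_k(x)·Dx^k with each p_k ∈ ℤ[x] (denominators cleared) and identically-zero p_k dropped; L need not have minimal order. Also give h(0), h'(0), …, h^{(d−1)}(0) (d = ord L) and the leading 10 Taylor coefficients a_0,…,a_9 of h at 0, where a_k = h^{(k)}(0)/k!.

L = (36 + 216·x + 432·x^2 + 288·x^3) - 2·Dx + (1 + 2·x)·Dx^2  (order 2).
h: a_k = 0, 24, 24, -144, -432, -864/5, 1152, 82944/35, 5184/5, -114048/35, …
ICs: h(0) = 0, h′(0) = 24.

f: a_k = 0, 12, 0, -18, 0, 81/10, 0, -243/140, 0, 243/1120, …
Change of var in L_f (x↦r) gives L₀.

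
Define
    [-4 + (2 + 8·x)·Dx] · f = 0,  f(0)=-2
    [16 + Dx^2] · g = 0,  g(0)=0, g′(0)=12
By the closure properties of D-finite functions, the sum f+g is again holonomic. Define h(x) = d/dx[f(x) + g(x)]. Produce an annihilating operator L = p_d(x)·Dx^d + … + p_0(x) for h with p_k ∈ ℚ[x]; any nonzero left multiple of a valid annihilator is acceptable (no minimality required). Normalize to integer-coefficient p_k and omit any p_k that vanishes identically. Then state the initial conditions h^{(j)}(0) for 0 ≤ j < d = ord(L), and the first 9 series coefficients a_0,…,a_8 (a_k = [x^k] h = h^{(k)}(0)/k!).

f: a_k = -2, -4, 4, -8, 20, -56, 168, -528, 1716, …
g: a_k = 0, 12, 0, -32, 0, 128/5, 0, -1024/105, 0, …
f+g: L₀ = lclm(L_f,L_g), ord ≤ 1+2.
h₀' ⇒ L via d/dx closure of L₀.
L = (-608 - 1024·x - 2048·x^2) + (-112 - 960·x - 3072·x^2 - 4096·x^3)·Dx + (-38 - 64·x - 128·x^2)·Dx^2 + (-7 - 60·x - 192·x^2 - 256·x^3)·Dx^3  (order 3).
h: a_k = 8, 8, -120, 80, -152, 1008, -56464/15, 13728, -5403352/105, …
ICs: h(0) = 8, h′(0) = 8, h′′(0) = -240.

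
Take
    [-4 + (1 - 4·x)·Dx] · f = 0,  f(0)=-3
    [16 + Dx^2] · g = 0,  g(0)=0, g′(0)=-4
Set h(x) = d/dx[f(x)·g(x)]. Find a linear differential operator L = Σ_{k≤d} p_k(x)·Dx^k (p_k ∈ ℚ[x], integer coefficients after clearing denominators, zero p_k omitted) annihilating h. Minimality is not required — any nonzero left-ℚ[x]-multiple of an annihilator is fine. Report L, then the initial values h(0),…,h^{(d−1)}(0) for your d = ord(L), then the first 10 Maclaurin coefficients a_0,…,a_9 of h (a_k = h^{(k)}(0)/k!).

L = (-16 - 128·x + 256·x^2) + (-8 + 32·x)·Dx + (1 - 8·x + 16·x^2)·Dx^2  (order 2).
h: a_k = 12, 96, 480, 2560, 12928, 310272/5, 4342784/15, 138969088/105, 625362944/105, 5002903552/189, …
ICs: h(0) = 12, h′(0) = 96.

f: a_k = -3, -12, -48, -192, -768, -3072, -12288, -49152, -196608, -786432, …
g: a_k = 0, -4, 0, 32/3, 0, -128/15, 0, 1024/315, 0, -2048/2835, …
Sym-product of L_f,L_g gives L₀ (≤ ord 2).
Derive L from L₀ (diff closure).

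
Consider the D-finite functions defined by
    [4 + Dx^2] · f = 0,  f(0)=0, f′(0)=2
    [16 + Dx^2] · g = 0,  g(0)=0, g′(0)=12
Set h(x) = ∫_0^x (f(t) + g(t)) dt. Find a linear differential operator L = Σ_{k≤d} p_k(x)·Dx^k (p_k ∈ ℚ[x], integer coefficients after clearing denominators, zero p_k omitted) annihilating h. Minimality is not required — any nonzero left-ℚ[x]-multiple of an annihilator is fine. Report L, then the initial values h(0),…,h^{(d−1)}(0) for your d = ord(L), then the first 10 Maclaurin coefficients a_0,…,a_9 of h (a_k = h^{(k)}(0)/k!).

L = 64·Dx + 20·Dx^3 + Dx^5  (order 5).
h: a_k = 0, 0, 7, 0, -25/3, 0, 194/45, 0, -11/9, 0, …
ICs: h(0) = 0, h′(0) = 0, h′′(0) = 14, h′′′(0) = 0, h′′′′(0) = -200.

f: a_k = 0, 2, 0, -4/3, 0, 4/15, 0, -8/315, 0, 4/2835, …
g: a_k = 0, 12, 0, -32, 0, 128/5, 0, -1024/105, 0, 2048/945, …
Weyl lclm of L_f,L_g ⇒ L₀ (ord ≤ 4).
∫: right-multiply L₀ by Dx.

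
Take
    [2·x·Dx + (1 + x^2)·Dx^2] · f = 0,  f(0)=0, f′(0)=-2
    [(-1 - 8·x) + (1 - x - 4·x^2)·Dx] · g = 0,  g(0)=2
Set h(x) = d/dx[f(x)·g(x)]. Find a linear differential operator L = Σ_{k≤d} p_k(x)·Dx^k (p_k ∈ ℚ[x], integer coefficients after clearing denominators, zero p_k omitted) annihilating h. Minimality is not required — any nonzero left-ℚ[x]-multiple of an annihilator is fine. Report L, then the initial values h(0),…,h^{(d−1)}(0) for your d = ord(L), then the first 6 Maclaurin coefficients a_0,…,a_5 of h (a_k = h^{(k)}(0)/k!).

f: a_k = 0, -2, 0, 2/3, 0, -2/5, …
g: a_k = 2, 2, 10, 18, 58, 130, …
L₀ := L_f ⊗_s L_g (sym. prod.), ord ≤ 2.
h=h₀': d/dx-closure on L₀ ⇒ L.
L = (86 + 318·x^2 + 96·x^3 + 576·x^4) + (13 + 106·x + 57·x^2 + 334·x^3 + 96·x^4 + 384·x^5)·Dx + (-4 + 3·x + x^2 + 19·x^3 + 53·x^4 + 16·x^5 + 48·x^6)·Dx^2  (order 2).
h: a_k = -4, -8, -56, -416/3, -1652/3, -7464/5, …
ICs: h(0) = -4, h′(0) = -8.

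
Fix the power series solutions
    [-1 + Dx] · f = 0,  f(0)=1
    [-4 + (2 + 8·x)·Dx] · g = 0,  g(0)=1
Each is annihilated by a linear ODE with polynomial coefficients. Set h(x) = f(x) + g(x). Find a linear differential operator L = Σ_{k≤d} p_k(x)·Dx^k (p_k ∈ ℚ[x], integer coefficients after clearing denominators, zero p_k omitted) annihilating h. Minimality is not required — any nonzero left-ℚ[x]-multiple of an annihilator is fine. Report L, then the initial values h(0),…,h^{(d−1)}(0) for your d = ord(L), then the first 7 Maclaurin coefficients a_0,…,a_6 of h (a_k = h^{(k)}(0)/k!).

f: a_k = 1, 1, 1/2, 1/6, 1/24, 1/120, 1/720, …
g: a_k = 1, 2, -2, 4, -10, 28, -84, …
Weyl lclm of L_f,L_g ⇒ L₀ (ord ≤ 2).
L = (6 + 8·x) + (-5 - 8·x - 16·x^2)·Dx + (-1 + 16·x^2)·Dx^2  (order 2).
h: a_k = 2, 3, -3/2, 25/6, -239/24, 3361/120, -60479/720, …
ICs: h(0) = 2, h′(0) = 3.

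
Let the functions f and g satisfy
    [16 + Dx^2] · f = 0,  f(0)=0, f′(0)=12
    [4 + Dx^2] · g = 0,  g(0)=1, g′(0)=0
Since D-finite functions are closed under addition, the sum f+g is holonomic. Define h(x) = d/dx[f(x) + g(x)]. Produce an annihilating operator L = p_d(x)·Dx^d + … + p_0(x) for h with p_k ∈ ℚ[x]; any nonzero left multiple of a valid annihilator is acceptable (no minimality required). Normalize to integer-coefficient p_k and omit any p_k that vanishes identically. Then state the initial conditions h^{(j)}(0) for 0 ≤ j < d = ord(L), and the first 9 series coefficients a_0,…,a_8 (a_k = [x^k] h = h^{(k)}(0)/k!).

f: a_k = 0, 12, 0, -32, 0, 128/5, 0, -1024/105, 0, …
g: a_k = 1, 0, -2, 0, 2/3, 0, -4/45, 0, 2/315, …
f+g: L₀ = lclm(L_f,L_g), ord ≤ 2+2.
h=h₀': d/dx-closure on L₀ ⇒ L.
L = 64 + 20·Dx^2 + Dx^4  (order 4).
h: a_k = 12, -4, -96, 8/3, 128, -8/15, -1024/15, 16/315, 2048/105, …
ICs: h(0) = 12, h′(0) = -4, h′′(0) = -192, h′′′(0) = 16.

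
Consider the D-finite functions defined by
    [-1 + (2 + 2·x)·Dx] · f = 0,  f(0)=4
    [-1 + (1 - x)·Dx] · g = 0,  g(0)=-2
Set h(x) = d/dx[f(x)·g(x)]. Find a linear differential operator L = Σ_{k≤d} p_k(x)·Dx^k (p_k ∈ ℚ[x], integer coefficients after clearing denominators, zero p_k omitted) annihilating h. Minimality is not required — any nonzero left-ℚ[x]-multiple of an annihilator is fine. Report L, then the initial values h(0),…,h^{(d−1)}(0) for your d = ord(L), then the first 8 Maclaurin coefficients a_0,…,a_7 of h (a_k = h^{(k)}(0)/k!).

L = (11 + 18·x + 3·x^2) + (-6 - 2·x + 6·x^2 + 2·x^3)·Dx  (order 1).
h: a_k = -12, -22, -69/2, -179/4, -1825/32, -4317/64, -20377/256, -46147/512, …
ICs: h(0) = -12.

f: a_k = 4, 2, -1/2, 1/4, -5/32, 7/64, -21/256, 33/512, …
g: a_k = -2, -2, -2, -2, -2, -2, -2, -2, …
Product ⇒ symmetric product L₀, ord ≤ 1.
Differentiate: ansatz ord ≤ ord L₀ ⇒ L.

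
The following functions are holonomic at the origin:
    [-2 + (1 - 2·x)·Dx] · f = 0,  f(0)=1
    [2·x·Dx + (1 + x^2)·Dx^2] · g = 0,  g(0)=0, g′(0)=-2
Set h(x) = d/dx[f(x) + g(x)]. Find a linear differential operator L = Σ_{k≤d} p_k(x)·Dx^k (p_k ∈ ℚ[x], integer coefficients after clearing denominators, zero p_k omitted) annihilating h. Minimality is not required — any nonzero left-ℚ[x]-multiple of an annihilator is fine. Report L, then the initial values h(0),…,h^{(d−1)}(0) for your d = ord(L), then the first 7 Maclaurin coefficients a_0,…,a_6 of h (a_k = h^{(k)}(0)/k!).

L = (-4 + 32·x + 12·x^2) + (13 - 4·x + 25·x^2 + 12·x^3)·Dx + (-2 + 3·x + 3·x^3 + 2·x^4)·Dx^2  (order 2).
h: a_k = 0, 8, 26, 64, 158, 384, 898, …
ICs: h(0) = 0, h′(0) = 8.

f: a_k = 1, 2, 4, 8, 16, 32, 64, …
g: a_k = 0, -2, 0, 2/3, 0, -2/5, 0, …
h₀=f+g: left-lcm gives L₀, ord ≤ 3.
h₀' ⇒ L via d/dx closure of L₀.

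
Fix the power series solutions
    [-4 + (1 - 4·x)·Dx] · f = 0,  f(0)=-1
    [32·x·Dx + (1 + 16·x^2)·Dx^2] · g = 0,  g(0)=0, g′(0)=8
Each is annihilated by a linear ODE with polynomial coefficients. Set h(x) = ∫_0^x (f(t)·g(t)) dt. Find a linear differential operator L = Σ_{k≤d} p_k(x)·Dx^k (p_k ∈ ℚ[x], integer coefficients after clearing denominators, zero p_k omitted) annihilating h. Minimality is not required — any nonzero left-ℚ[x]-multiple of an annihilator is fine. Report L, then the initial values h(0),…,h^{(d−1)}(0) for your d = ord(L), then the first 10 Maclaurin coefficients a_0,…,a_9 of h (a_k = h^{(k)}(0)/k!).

f: a_k = -1, -4, -16, -64, -256, -1024, -4096, -16384, -65536, -262144, …
g: a_k = 0, 8, 0, -128/3, 0, 2048/5, 0, -32768/7, 0, 524288/9, …
L₀ := L_f ⊗_s L_g (sym. prod.), ord ≤ 2.
Integrate: L := L₀·Dx.
L = 128·x·Dx + (8 - 32·x + 256·x^2)·Dx^2 + (-1 + 4·x - 16·x^2 + 64·x^3)·Dx^3  (order 3).
h: a_k = 0, 0, -4, -32/3, -64/3, -1024/15, -13312/45, -106496/105, -311296/105, -9961472/945, …
ICs: h(0) = 0, h′(0) = 0, h′′(0) = -8.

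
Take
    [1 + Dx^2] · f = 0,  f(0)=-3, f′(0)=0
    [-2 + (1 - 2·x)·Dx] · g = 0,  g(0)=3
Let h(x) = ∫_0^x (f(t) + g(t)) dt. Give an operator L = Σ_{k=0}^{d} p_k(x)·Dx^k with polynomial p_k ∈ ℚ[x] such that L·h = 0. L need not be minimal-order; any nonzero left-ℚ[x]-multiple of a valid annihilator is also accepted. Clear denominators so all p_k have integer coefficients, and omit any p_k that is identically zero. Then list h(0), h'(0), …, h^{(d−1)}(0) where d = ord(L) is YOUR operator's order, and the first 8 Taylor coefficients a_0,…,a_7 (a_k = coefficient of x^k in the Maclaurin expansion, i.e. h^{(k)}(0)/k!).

L = (-50 + 8·x - 8·x^2)·Dx + (9 - 22·x + 12·x^2 - 8·x^3)·Dx^2 + (-50 + 8·x - 8·x^2)·Dx^3 + (9 - 22·x + 12·x^2 - 8·x^3)·Dx^4  (order 4).
h: a_k = 0, 0, 3, 9/2, 6, 383/40, 16, 6583/240, …
ICs: h(0) = 0, h′(0) = 0, h′′(0) = 6, h′′′(0) = 27.

f: a_k = -3, 0, 3/2, 0, -1/8, 0, 1/240, 0, …
g: a_k = 3, 6, 12, 24, 48, 96, 192, 384, …
Sum ⇒ L₀ = lclm(L_f,L_g) in ℚ(x)⟨Dx⟩.
h=∫h₀ ⇒ L = L₀·Dx.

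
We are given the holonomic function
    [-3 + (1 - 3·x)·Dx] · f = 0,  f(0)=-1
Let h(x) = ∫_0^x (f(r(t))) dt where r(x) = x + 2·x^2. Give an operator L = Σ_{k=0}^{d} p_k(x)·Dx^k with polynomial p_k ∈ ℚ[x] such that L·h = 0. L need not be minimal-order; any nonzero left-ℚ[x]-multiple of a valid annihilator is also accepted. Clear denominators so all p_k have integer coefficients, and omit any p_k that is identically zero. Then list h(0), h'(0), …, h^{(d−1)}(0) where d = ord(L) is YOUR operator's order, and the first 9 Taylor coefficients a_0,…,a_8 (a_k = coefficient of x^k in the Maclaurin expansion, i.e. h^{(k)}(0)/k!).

L = (3 + 12·x)·Dx + (-1 + 3·x + 6·x^2)·Dx^2  (order 2).
h: a_k = 0, -1, -3/2, -5, -63/4, -279/5, -405/2, -5319/7, -23247/8, …
ICs: h(0) = 0, h′(0) = -1.

f: a_k = -1, -3, -9, -27, -81, -243, -729, -2187, -6561, …
f∘r: x↦r, Dx↦Dx/r' in L_f ⇒ L₀.
∫: right-multiply L₀ by Dx.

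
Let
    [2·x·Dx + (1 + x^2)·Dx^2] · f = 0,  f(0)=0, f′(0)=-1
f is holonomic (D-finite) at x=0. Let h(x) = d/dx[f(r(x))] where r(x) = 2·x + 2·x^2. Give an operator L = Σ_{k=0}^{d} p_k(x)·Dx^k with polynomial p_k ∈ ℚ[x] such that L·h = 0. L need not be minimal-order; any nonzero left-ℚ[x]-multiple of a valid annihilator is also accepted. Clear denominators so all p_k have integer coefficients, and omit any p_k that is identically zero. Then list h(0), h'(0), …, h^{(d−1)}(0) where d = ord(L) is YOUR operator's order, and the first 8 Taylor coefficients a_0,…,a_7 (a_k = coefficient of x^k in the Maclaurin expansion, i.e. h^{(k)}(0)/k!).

f: a_k = 0, -1, 0, 1/3, 0, -1/5, 0, 1/7, …
Substitute x→r, Dx→(1/r')Dx; clear ⇒ L₀.
h=h₀': d/dx-closure on L₀ ⇒ L.
L = (-2 + 8·x + 32·x^2 + 48·x^3 + 24·x^4) + (1 + 2·x + 4·x^2 + 16·x^3 + 20·x^4 + 8·x^5)·Dx  (order 1).
h: a_k = -2, -4, 8, 32, 8, -176, -320, 512, …
ICs: h(0) = -2.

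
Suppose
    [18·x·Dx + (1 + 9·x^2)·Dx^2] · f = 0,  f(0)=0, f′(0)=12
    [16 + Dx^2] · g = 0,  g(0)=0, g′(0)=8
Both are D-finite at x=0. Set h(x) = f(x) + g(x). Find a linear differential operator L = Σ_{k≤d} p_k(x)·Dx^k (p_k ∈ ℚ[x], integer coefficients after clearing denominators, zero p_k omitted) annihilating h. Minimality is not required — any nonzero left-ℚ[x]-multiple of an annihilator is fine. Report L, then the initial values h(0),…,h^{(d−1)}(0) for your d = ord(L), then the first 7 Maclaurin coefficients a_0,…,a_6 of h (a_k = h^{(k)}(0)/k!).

f: a_k = 0, 12, 0, -36, 0, 972/5, 0, …
g: a_k = 0, 8, 0, -64/3, 0, 256/15, 0, …
L₀ := lclm(L_f,L_g); ord L₀ ≤ 2+2.
L = (-13248·x + 181440·x^3 + 186624·x^5)·Dx + (-16 + 6048·x^2 + 66096·x^4 + 93312·x^6)·Dx^2 + (-828·x + 11340·x^3 + 11664·x^5)·Dx^3 + (-1 + 378·x^2 + 4131·x^4 + 5832·x^6)·Dx^4  (order 4).
h: a_k = 0, 20, 0, -172/3, 0, 3172/15, 0, …
ICs: h(0) = 0, h′(0) = 20, h′′(0) = 0, h′′′(0) = -344.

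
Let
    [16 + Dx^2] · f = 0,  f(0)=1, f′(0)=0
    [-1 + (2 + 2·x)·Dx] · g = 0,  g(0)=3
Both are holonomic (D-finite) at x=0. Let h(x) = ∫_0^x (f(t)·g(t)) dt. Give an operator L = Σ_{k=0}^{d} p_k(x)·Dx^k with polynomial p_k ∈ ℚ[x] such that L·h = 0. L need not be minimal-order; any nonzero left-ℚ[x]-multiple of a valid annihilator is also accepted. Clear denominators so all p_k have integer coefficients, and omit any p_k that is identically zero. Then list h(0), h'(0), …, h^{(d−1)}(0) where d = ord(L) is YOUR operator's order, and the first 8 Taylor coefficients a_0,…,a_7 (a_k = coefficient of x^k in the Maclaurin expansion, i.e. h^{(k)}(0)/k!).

f: a_k = 1, 0, -8, 0, 32/3, 0, -256/45, 0, …
g: a_k = 3, 3/2, -3/8, 3/16, -15/128, 21/256, -63/1024, 99/2048, …
Sym-product of L_f,L_g gives L₀ (≤ ord 2).
Integrate: L := L₀·Dx.
L = (67 + 128·x + 64·x^2)·Dx + (-4 - 4·x)·Dx^2 + (4 + 8·x + 4·x^2)·Dx^3  (order 3).
h: a_k = 0, 3, 3/4, -65/8, -189/64, 893/128, 3733/1536, -310129/107520, …
ICs: h(0) = 0, h′(0) = 3, h′′(0) = 3/2.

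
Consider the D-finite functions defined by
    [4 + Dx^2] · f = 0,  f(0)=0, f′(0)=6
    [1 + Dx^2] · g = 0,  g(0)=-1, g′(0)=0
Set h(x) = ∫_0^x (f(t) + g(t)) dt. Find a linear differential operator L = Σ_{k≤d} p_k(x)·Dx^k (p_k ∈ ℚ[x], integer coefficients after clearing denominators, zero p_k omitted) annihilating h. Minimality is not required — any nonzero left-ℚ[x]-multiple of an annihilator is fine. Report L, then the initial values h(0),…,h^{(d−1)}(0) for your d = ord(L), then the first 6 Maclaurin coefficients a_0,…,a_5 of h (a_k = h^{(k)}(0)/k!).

f: a_k = 0, 6, 0, -4, 0, 4/5, …
g: a_k = -1, 0, 1/2, 0, -1/24, 0, …
f+g: L₀ = lclm(L_f,L_g), ord ≤ 2+2.
h=∫₀ˣh₀: take L = L₀·Dx.
L = 4·Dx + 5·Dx^3 + Dx^5  (order 5).
h: a_k = 0, -1, 3, 1/6, -1, -1/120, …
ICs: h(0) = 0, h′(0) = -1, h′′(0) = 6, h′′′(0) = 1, h′′′′(0) = -24.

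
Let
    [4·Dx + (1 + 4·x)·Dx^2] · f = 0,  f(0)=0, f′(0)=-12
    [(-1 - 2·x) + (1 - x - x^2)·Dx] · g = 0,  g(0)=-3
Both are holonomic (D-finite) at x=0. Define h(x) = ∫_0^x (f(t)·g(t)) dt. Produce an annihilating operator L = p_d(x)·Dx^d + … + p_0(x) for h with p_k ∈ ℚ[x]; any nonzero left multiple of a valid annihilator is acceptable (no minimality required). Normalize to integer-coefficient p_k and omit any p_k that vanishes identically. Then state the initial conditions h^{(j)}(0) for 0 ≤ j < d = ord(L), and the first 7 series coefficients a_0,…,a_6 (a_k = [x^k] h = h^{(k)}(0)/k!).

f: a_k = 0, -12, 24, -64, 192, -3072/5, 2048, …
g: a_k = -3, -3, -6, -9, -15, -24, -39, …
Sym-product of L_f,L_g gives L₀ (≤ ord 2).
h=∫₀ˣh₀: take L = L₀·Dx.
L = (6 + 16·x)·Dx + (-2 + 16·x + 20·x^2)·Dx^2 + (-1 - 3·x + 5·x^2 + 4·x^3)·Dx^3  (order 3).
h: a_k = 0, 0, 18, -12, 48, -84, 1346/5, …
ICs: h(0) = 0, h′(0) = 0, h′′(0) = 36.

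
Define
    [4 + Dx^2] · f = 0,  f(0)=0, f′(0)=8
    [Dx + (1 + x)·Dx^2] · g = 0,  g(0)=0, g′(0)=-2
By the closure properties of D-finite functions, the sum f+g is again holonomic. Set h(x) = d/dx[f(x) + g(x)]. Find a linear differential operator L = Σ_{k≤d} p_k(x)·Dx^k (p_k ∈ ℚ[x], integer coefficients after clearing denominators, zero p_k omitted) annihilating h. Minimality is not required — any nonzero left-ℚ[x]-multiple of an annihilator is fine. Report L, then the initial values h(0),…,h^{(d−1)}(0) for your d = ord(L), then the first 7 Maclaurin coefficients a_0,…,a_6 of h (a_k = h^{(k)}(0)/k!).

f: a_k = 0, 8, 0, -16/3, 0, 16/15, 0, …
g: a_k = 0, -2, 1, -2/3, 1/2, -2/5, 1/3, …
L₀ := lclm(L_f,L_g); ord L₀ ≤ 2+2.
Differentiate: ansatz ord ≤ ord L₀ ⇒ L.
L = (20 + 16·x + 8·x^2) + (12 + 28·x + 24·x^2 + 8·x^3)·Dx + (5 + 4·x + 2·x^2)·Dx^2 + (3 + 7·x + 6·x^2 + 2·x^3)·Dx^3  (order 3).
h: a_k = 6, 2, -18, 2, 10/3, 2, -122/45, …
ICs: h(0) = 6, h′(0) = 2, h′′(0) = -36.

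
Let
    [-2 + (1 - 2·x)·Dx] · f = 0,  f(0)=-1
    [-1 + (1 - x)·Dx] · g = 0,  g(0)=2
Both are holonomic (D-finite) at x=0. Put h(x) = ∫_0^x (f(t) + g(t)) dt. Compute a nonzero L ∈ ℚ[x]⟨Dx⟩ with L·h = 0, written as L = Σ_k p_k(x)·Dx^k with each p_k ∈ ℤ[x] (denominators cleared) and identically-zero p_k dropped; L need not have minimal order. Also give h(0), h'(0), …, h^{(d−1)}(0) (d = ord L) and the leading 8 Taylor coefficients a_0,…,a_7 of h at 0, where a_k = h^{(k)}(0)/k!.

L = -4·Dx + (6 - 8·x)·Dx^2 + (-1 + 3·x - 2·x^2)·Dx^3  (order 3).
h: a_k = 0, 1, 0, -2/3, -3/2, -14/5, -5, -62/7, …
ICs: h(0) = 0, h′(0) = 1, h′′(0) = 0.

f: a_k = -1, -2, -4, -8, -16, -32, -64, -128, …
g: a_k = 2, 2, 2, 2, 2, 2, 2, 2, …
Sum ⇒ L₀ = lclm(L_f,L_g) in ℚ(x)⟨Dx⟩.
Integrate: L := L₀·Dx.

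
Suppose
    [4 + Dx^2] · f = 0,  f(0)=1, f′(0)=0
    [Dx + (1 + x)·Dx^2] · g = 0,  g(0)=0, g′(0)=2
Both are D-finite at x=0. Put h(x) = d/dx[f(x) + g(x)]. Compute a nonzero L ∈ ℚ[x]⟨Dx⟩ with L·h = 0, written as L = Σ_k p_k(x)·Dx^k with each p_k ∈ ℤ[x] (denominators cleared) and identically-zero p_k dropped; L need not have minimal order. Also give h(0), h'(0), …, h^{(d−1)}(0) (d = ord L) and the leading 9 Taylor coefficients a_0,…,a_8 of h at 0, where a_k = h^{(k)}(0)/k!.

f: a_k = 1, 0, -2, 0, 2/3, 0, -4/45, 0, 2/315, …
g: a_k = 0, 2, -1, 2/3, -1/2, 2/5, -1/3, 2/7, -1/4, …
Weyl lclm of L_f,L_g ⇒ L₀ (ord ≤ 4).
Differentiate: ansatz ord ≤ ord L₀ ⇒ L.
L = (20 + 16·x + 8·x^2) + (12 + 28·x + 24·x^2 + 8·x^3)·Dx + (5 + 4·x + 2·x^2)·Dx^2 + (3 + 7·x + 6·x^2 + 2·x^3)·Dx^3  (order 3).
h: a_k = 2, -6, 2, 2/3, 2, -38/15, 2, -614/315, 2, …
ICs: h(0) = 2, h′(0) = -6, h′′(0) = 4.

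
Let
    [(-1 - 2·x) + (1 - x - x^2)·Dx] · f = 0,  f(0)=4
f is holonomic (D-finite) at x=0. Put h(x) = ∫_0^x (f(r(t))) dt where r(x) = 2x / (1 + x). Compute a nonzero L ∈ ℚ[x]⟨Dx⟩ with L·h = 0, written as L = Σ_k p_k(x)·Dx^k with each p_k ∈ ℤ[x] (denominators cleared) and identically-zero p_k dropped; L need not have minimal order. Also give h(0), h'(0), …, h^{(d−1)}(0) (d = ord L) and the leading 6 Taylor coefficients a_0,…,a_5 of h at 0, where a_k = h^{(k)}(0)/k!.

f: a_k = 4, 4, 8, 12, 20, 32, …
Change of var in L_f (x↦r) gives L₀.
∫: right-multiply L₀ by Dx.
L = (2 + 10·x)·Dx + (-1 - x + 5·x^2 + 5·x^3)·Dx^2  (order 2).
h: a_k = 0, 4, 4, 8, 10, 24, …
ICs: h(0) = 0, h′(0) = 4.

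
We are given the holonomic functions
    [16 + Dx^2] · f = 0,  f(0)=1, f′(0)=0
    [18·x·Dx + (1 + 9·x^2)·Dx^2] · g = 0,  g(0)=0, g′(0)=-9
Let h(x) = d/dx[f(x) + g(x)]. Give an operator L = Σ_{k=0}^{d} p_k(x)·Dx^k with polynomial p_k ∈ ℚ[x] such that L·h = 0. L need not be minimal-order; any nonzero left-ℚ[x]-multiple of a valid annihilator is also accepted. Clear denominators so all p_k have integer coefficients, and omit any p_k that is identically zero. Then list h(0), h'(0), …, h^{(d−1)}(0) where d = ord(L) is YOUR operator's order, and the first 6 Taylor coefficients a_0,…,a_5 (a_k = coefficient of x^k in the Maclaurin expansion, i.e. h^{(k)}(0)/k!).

f: a_k = 1, 0, -8, 0, 32/3, 0, …
g: a_k = 0, -9, 0, 27, 0, -729/5, …
Sum ⇒ L₀ = lclm(L_f,L_g) in ℚ(x)⟨Dx⟩.
Differentiate: ansatz ord ≤ ord L₀ ⇒ L.
L = (-13248·x + 181440·x^3 + 186624·x^5) + (-16 + 6048·x^2 + 66096·x^4 + 93312·x^6)·Dx + (-828·x + 11340·x^3 + 11664·x^5)·Dx^2 + (-1 + 378·x^2 + 4131·x^4 + 5832·x^6)·Dx^3  (order 3).
h: a_k = -9, -16, 81, 128/3, -729, -512/15, …
ICs: h(0) = -9, h′(0) = -16, h′′(0) = 162.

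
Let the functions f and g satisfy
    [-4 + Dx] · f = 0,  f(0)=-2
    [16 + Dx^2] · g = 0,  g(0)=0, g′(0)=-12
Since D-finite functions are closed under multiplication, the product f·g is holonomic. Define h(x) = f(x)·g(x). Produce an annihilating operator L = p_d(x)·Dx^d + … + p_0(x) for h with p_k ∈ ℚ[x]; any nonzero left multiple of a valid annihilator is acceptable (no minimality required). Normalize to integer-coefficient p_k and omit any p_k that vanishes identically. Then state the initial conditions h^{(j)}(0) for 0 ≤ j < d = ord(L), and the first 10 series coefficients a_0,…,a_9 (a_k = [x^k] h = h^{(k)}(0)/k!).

L = 32 - 8·Dx + Dx^2  (order 2).
h: a_k = 0, 24, 96, 128, 0, -1024/5, -4096/15, -16384/105, 0, 65536/945, …
ICs: h(0) = 0, h′(0) = 24.

f: a_k = -2, -8, -16, -64/3, -64/3, -256/15, -512/45, -2048/315, -1024/315, -4096/2835, …
g: a_k = 0, -12, 0, 32, 0, -128/5, 0, 1024/105, 0, -2048/945, …
Sym-product of L_f,L_g gives L₀ (≤ ord 2).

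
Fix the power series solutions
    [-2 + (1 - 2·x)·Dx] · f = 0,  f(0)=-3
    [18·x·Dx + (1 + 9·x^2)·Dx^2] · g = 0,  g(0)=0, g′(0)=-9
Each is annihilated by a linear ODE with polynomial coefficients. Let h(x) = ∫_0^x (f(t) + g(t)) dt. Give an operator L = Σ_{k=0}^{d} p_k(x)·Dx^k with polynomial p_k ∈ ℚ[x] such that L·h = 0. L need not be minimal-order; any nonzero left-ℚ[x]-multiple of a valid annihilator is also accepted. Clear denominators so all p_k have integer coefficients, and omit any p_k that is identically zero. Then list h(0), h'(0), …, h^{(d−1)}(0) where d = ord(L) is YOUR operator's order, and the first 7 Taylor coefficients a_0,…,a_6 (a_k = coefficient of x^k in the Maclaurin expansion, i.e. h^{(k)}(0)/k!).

f: a_k = -3, -6, -12, -24, -48, -96, -192, …
g: a_k = 0, -9, 0, 27, 0, -729/5, 0, …
Sum ⇒ L₀ = lclm(L_f,L_g) in ℚ(x)⟨Dx⟩.
h=∫h₀ ⇒ L = L₀·Dx.
L = (-36 + 288·x + 972·x^2)·Dx^2 + (21 - 36·x + 9·x^2 + 972·x^3)·Dx^3 + (-2 - 5·x - 45·x^3 + 162·x^4)·Dx^4  (order 4).
h: a_k = 0, -3, -15/2, -4, 3/4, -48/5, -403/10, …
ICs: h(0) = 0, h′(0) = -3, h′′(0) = -15, h′′′(0) = -24.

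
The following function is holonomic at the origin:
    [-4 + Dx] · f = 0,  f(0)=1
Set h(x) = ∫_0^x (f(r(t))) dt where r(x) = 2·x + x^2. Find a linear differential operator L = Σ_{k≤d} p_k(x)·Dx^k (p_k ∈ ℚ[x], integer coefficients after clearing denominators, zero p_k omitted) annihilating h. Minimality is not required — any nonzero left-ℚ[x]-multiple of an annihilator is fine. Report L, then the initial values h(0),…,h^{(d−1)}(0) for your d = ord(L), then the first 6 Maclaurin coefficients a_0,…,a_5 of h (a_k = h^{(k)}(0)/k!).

f: a_k = 1, 4, 8, 32/3, 32/3, 128/15, …
Substitute x→r, Dx→(1/r')Dx; clear ⇒ L₀.
h=∫₀ˣh₀: take L = L₀·Dx.
L = (-8 - 8·x)·Dx + Dx^2  (order 2).
h: a_k = 0, 1, 4, 12, 88/3, 184/3, …
ICs: h(0) = 0, h′(0) = 1.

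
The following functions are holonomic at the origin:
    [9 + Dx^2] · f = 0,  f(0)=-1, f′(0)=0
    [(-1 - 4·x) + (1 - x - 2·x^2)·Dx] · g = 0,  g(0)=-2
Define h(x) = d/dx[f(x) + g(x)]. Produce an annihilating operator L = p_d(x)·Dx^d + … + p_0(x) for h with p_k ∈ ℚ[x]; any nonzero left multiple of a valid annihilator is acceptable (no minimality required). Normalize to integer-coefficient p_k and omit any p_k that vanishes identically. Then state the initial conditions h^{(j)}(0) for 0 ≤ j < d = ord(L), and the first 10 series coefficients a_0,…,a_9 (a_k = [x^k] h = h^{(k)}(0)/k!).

f: a_k = -1, 0, 9/2, 0, -27/8, 0, 81/80, 0, -729/4480, 0, …
g: a_k = -2, -2, -6, -10, -22, -42, -86, -170, -342, -682, …
Weyl lclm of L_f,L_g ⇒ L₀ (ord ≤ 3).
Differentiate: ansatz ord ≤ ord L₀ ⇒ L.
L = (954 + 3600·x + 8154·x^2 + 4140·x^3 + 5760·x^4 + 3888·x^5 + 2592·x^6) + (-117 - 369·x + 585·x^2 + 747·x^3 + 90·x^4 + 828·x^5 + 1512·x^6 + 864·x^7)·Dx + (106 + 400·x + 906·x^2 + 460·x^3 + 640·x^4 + 432·x^5 + 288·x^6)·Dx^2 + (-13 - 41·x + 65·x^2 + 83·x^3 + 10·x^4 + 92·x^5 + 168·x^6 + 96·x^7)·Dx^3  (order 3).
h: a_k = -2, -3, -30, -203/2, -210, -20397/40, -1190, -1532889/560, -6138, -61196071/4480, …
ICs: h(0) = -2, h′(0) = -3, h′′(0) = -60.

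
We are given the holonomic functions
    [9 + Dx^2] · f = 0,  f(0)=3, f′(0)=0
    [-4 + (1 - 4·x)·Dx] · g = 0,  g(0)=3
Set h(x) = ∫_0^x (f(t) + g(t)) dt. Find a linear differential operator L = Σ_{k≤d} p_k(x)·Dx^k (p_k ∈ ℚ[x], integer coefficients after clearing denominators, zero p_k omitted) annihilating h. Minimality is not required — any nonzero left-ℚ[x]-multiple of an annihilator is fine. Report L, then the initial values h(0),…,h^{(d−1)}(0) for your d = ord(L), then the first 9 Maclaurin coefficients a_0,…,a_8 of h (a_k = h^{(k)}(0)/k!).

L = (-3780 + 2592·x - 5184·x^2)·Dx + (369 - 2124·x + 3888·x^2 - 5184·x^3)·Dx^2 + (-420 + 288·x - 576·x^2)·Dx^3 + (41 - 236·x + 432·x^2 - 576·x^3)·Dx^4  (order 4).
h: a_k = 0, 6, 6, 23/2, 48, 1245/8, 512, 982797/560, 6144, …
ICs: h(0) = 0, h′(0) = 6, h′′(0) = 12, h′′′(0) = 69.

f: a_k = 3, 0, -27/2, 0, 81/8, 0, -243/80, 0, 2187/4480, …
g: a_k = 3, 12, 48, 192, 768, 3072, 12288, 49152, 196608, …
h₀=f+g: left-lcm gives L₀, ord ≤ 3.
h=∫h₀ ⇒ L = L₀·Dx.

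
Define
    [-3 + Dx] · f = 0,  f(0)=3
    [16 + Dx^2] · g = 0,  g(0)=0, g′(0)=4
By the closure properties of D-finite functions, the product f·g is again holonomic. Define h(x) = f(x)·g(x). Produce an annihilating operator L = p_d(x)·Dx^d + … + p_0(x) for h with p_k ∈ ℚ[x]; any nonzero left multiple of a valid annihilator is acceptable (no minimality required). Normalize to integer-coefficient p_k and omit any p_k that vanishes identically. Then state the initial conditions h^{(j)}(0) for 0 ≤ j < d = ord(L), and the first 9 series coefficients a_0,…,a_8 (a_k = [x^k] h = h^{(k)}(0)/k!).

f: a_k = 3, 9, 27/2, 27/2, 81/8, 243/40, 243/80, 729/560, 2187/4480, …
g: a_k = 0, 4, 0, -32/3, 0, 128/15, 0, -1024/315, 0, …
f·g: L₀ = L_f ⊗_s L_g, ord ≤ 1·2.
L = 25 - 6·Dx + Dx^2  (order 2).
h: a_k = 0, 12, 36, 22, -42, -779/10, -429/10, 4031/420, 527/20, …
ICs: h(0) = 0, h′(0) = 12.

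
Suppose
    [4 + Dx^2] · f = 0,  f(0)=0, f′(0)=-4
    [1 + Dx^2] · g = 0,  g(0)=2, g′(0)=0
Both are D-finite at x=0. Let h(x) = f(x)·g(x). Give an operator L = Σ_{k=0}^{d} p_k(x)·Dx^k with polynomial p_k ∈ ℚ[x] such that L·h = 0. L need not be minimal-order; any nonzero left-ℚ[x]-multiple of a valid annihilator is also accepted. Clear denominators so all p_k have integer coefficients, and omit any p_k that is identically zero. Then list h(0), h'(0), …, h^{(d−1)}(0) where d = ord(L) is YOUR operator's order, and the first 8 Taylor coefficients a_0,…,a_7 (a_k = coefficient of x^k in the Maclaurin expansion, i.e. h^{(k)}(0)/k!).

f: a_k = 0, -4, 0, 8/3, 0, -8/15, 0, 16/315, …
g: a_k = 2, 0, -1, 0, 1/12, 0, -1/360, 0, …
L₀ := L_f ⊗_s L_g (sym. prod.), ord ≤ 4.
L = 9 + 10·Dx^2 + Dx^4  (order 4).
h: a_k = 0, -8, 0, 28/3, 0, -61/15, 0, 547/630, …
ICs: h(0) = 0, h′(0) = -8, h′′(0) = 0, h′′′(0) = 56.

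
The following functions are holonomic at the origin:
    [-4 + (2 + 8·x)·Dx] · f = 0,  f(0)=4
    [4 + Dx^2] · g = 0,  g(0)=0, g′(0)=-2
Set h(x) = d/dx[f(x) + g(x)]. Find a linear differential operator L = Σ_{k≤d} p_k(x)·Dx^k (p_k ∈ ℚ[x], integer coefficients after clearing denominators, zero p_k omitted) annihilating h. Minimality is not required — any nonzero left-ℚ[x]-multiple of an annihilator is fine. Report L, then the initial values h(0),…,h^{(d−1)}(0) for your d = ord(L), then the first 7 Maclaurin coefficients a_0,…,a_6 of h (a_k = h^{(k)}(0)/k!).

f: a_k = 4, 8, -8, 16, -40, 112, -336, …
g: a_k = 0, -2, 0, 4/3, 0, -4/15, 0, …
Sum ⇒ L₀ = lclm(L_f,L_g) in ℚ(x)⟨Dx⟩.
Derive L from L₀ (diff closure).
L = (-32 - 16·x - 32·x^2) + (-4 - 24·x - 48·x^2 - 64·x^3)·Dx + (-8 - 4·x - 8·x^2)·Dx^2 + (-1 - 6·x - 12·x^2 - 16·x^3)·Dx^3  (order 3).
h: a_k = 6, -16, 52, -160, 1676/3, -2016, 332648/45, …
ICs: h(0) = 6, h′(0) = -16, h′′(0) = 104.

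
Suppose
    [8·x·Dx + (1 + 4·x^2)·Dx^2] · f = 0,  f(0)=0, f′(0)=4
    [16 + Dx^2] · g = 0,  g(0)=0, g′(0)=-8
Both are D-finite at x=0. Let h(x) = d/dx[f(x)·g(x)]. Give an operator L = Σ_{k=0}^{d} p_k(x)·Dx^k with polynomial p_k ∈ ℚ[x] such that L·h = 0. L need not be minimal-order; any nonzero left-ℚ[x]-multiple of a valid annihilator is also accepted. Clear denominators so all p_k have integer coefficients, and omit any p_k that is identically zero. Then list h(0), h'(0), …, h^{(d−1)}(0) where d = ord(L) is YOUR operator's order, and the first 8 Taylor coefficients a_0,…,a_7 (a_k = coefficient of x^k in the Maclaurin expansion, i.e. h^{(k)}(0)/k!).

L = (4096 + 58368·x^2 + 354304·x^4 + 983040·x^6 + 1867776·x^8 + 2621440·x^10 + 2097152·x^12) + (1984·x + 30208·x^3 + 158720·x^5 + 409600·x^7 + 655360·x^9 + 524288·x^11)·Dx + (336 + 5216·x^2 + 34560·x^4 + 114176·x^6 + 249856·x^8 + 360448·x^10 + 262144·x^12)·Dx^2 + (124·x + 1888·x^3 + 9920·x^5 + 25600·x^7 + 40960·x^9 + 32768·x^11)·Dx^3 + (5 + 98·x^2 + 776·x^4 + 3296·x^6 + 8320·x^8 + 12288·x^10 + 8192·x^12)·Dx^4  (order 4).
h: a_k = 0, -64, 0, 512, 0, -5120/3, 0, 16384/3, …
ICs: h(0) = 0, h′(0) = -64, h′′(0) = 0, h′′′(0) = 3072.

f: a_k = 0, 4, 0, -16/3, 0, 64/5, 0, -256/7, …
g: a_k = 0, -8, 0, 64/3, 0, -256/15, 0, 2048/315, …
L₀ := L_f ⊗_s L_g (sym. prod.), ord ≤ 4.
Differentiate: ansatz ord ≤ ord L₀ ⇒ L.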